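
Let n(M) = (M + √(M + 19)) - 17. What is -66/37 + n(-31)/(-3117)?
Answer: -67982/38443 - 2*I*√3/3117 ≈ -1.7684 - 0.0011114*I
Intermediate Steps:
n(M) = -17 + M + √(19 + M) (n(M) = (M + √(19 + M)) - 17 = -17 + M + √(19 + M))
-66/37 + n(-31)/(-3117) = -66/37 + (-17 - 31 + √(19 - 31))/(-3117) = -66*1/37 + (-17 - 31 + √(-12))*(-1/3117) = -66/37 + (-17 - 31 + 2*I*√3)*(-1/3117) = -66/37 + (-48 + 2*I*√3)*(-1/3117) = -66/37 + (16/1039 - 2*I*√3/3117) = -67982/38443 - 2*I*√3/3117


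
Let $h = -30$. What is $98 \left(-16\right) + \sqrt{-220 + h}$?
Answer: $-1568 + 5 i \sqrt{10} \approx -1568.0 + 15.811 i$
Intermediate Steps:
$98 \left(-16\right) + \sqrt{-220 + h} = 98 \left(-16\right) + \sqrt{-220 - 30} = -1568 + \sqrt{-250} = -1568 + 5 i \sqrt{10}$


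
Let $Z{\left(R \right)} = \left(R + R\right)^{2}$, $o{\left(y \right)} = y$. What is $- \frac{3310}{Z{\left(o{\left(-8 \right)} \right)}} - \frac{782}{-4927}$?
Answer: $- \frac{8054089}{630656} \approx -12.771$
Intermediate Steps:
$Z{\left(R \right)} = 4 R^{2}$ ($Z{\left(R \right)} = \left(2 R\right)^{2} = 4 R^{2}$)
$- \frac{3310}{Z{\left(o{\left(-8 \right)} \right)}} - \frac{782}{-4927} = - \frac{3310}{4 \left(-8\right)^{2}} - \frac{782}{-4927} = - \frac{3310}{4 \cdot 64} - - \frac{782}{4927} = - \frac{3310}{256} + \frac{782}{4927} = \left(-3310\right) \frac{1}{256} + \frac{782}{4927} = - \frac{1655}{128} + \frac{782}{4927} = - \frac{8054089}{630656}$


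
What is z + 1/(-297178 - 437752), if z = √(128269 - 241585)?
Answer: -1/734930 + 2*I*√28329 ≈ -1.3607e-6 + 336.62*I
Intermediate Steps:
z = 2*I*√28329 (z = √(-113316) = 2*I*√28329 ≈ 336.62*I)
z + 1/(-297178 - 437752) = 2*I*√28329 + 1/(-297178 - 437752) = 2*I*√28329 + 1/(-734930) = 2*I*√28329 - 1/734930 = -1/734930 + 2*I*√28329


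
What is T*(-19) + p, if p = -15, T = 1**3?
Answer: -34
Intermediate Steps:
T = 1
T*(-19) + p = 1*(-19) - 15 = -19 - 15 = -34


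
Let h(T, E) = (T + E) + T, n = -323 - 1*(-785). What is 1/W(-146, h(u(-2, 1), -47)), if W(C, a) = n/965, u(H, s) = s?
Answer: 965/462 ≈ 2.0887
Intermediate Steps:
n = 462 (n = -323 + 785 = 462)
h(T, E) = E + 2*T (h(T, E) = (E + T) + T = E + 2*T)
W(C, a) = 462/965
1/W(-146, h(u(-2, 1), -47)) = 1/(462/965) = 965/462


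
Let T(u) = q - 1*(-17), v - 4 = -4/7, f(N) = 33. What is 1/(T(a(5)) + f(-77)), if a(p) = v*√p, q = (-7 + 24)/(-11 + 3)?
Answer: 8/383 ≈ 0.020888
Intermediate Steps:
v = 24/7 (v = 4 - 4/7 = 24/7 ≈ 3.4286)
q = -17/8 (q = 17/(-8) = 17*(-⅛) = -17/8 ≈ -2.1250)
a(p) = 24*√p/7
T(u) = 119/8 (T(u) = -17/8 - 1*(-17) = -17/8 + 17 = 119/8)
1/(T(a(5)) + f(-77)) = 1/(119/8 + 33) = 1/(383/8) = 8/383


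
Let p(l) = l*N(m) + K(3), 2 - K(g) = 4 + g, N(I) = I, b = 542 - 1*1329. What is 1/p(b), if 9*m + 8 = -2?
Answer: 9/7825 ≈ 0.0011502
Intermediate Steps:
b = -787 (b = 542 - 1329 = -787)
m = -10/9 (m = -8/9 + (⅑)*(-2) = -8/9 - 2/9 = -10/9 ≈ -1.1111)
K(g) = -2 - g (K(g) = 2 - (4 + g) = 2 + (-4 - g) = -2 - g)
p(l) = -5 - 10*l/9 (p(l) = l*(-10/9) + (-2 - 1*3) = -10*l/9 + (-2 - 3) = -10*l/9 - 5 = -5 - 10*l/9)
1/p(b) = 1/(-5 - 10/9*(-787)) = 1/(-5 + 7870/9) = 1/(7825/9) = 9/7825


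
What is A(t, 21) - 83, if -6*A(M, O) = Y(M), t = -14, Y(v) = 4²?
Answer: -257/3 ≈ -85.667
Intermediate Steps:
Y(v) = 16
A(M, O) = -8/3 (A(M, O) = -⅙*16 = -8/3)
A(t, 21) - 83 = -8/3 - 83 = -257/3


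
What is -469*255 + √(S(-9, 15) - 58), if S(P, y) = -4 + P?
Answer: -119595 + I*√71 ≈ -1.196e+5 + 8.4261*I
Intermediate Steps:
-469*255 + √(S(-9, 15) - 58) = -469*255 + √((-4 - 9) - 58) = -119595 + √(-13 - 58) = -119595 + √(-71) = -119595 + I*√71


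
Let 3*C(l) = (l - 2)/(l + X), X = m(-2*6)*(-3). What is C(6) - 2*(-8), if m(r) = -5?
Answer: 1012/63 ≈ 16.063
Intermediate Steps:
X = 15 (X = -5*(-3) = 15)
C(l) = (-2 + l)/(3*(15 + l)) (C(l) = ((l - 2)/(l + 15))/3 = ((-2 + l)/(15 + l))/3 = (-2 + l)/(3*(15 + l)))
C(6) - 2*(-8) = (-2 + 6)/(3*(15 + 6)) - 2*(-8) = (⅓)*4/21 + 16 = (⅓)*(1/21)*4 + 16 = 4/63 + 16 = 1012/63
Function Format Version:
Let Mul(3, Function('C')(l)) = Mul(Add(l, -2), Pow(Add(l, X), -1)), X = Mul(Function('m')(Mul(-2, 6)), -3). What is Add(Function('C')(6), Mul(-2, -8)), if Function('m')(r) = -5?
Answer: Rational(1012, 63) ≈ 16.063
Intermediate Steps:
X = 15 (X = Mul(-5, -3) = 15)
Function('C')(l) = Mul(Rational(1, 3), Pow(Add(15, l), -1), Add(-2, l)) (Function('C')(l) = Mul(Rational(1, 3), Mul(Add(l, -2), Pow(Add(l, 15), -1))) = Mul(Rational(1, 3), Mul(Add(-2, l), Pow(Add(15, l), -1))) = Mul(Rational(1, 3), Mul(Pow(Add(15, l), -1), Add(-2, l))) = Mul(Rational(1, 3), Pow(Add(15, l), -1), Add(-2, l)))
Add(Function('C')(6), Mul(-2, -8)) = Add(Mul(Rational(1, 3), Pow(Add(15, 6), -1), Add(-2, 6)), Mul(-2, -8)) = Add(Mul(Rational(1, 3), Pow(21, -1), 4), 16) = Add(Mul(Rational(1, 3), Rational(1, 21), 4), 16) = Add(Rational(4, 63), 16) = Rational(1012, 63)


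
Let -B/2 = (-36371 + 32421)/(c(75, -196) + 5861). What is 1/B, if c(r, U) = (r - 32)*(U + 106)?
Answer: 1991/7900 ≈ 0.25203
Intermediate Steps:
c(r, U) = (-32 + r)*(106 + U)
B = 7900/1991 (B = -2*(-36371 + 32421)/((-3392 - 32*(-196) + 106*75 - 196*75) + 5861) = -(-7900)/((-3392 + 6272 + 7950 - 14700) + 5861) = -(-7900)/(-3870 + 5861) = -(-7900)/1991 = -2*(-3950/1991) = 7900/1991 ≈ 3.9679)
1/B = 1/(7900/1991) = 1991/7900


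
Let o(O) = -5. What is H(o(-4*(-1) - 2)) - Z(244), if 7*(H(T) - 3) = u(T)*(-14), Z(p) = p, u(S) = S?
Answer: -231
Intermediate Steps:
H(T) = 3 - 2*T (H(T) = 3 + (T*(-14))/7 = 3 + (-14*T)/7 = 3 - 2*T)
H(o(-4*(-1) - 2)) - Z(244) = (3 - 2*(-5)) - 1*244 = (3 + 10) - 244 = 13 - 244 = -231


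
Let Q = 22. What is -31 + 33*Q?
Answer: 695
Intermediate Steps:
-31 + 33*Q = -31 + 33*22 = -31 + 726 = 695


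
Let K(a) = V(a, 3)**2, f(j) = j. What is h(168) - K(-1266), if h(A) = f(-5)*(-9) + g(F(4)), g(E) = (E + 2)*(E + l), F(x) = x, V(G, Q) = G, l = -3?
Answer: -1602705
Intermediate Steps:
g(E) = (-3 + E)*(2 + E) (g(E) = (E + 2)*(E - 3) = (2 + E)*(-3 + E) = (-3 + E)*(2 + E))
K(a) = a**2
h(A) = 51 (h(A) = -5*(-9) + (-6 + 4**2 - 1*4) = 45 + (-6 + 16 - 4) = 45 + 6 = 51)
h(168) - K(-1266) = 51 - 1*(-1266)**2 = 51 - 1*1602756 = 51 - 1602756 = -1602705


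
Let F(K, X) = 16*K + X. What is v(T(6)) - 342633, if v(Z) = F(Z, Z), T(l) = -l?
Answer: -342735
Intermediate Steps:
F(K, X) = X + 16*K
v(Z) = 17*Z (v(Z) = Z + 16*Z = 17*Z)
v(T(6)) - 342633 = 17*(-1*6) - 342633 = 17*(-6) - 342633 = -102 - 342633 = -342735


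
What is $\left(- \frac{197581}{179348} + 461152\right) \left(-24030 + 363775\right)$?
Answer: $\frac{28099116891814675}{179348} \approx 1.5667 \cdot 10^{11}$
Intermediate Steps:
$\left(- \frac{197581}{179348} + 461152\right) \left(-24030 + 363775\right) = \left(\left(-197581\right) \frac{1}{179348} + 461152\right) 339745 = \left(- \frac{197581}{179348} + 461152\right) 339745 = \frac{82706491315}{179348} \cdot 339745 = \frac{28099116891814675}{179348}$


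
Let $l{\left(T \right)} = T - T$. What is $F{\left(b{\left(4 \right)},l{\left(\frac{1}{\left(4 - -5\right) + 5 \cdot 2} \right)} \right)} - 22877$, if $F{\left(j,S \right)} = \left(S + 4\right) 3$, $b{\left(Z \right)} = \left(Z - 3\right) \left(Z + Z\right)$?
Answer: $-22865$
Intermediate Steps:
$b{\left(Z \right)} = 2 Z \left(-3 + Z\right)$ ($b{\left(Z \right)} = \left(-3 + Z\right) 2 Z = 2 Z \left(-3 + Z\right)$)
$l{\left(T \right)} = 0$
$F{\left(j,S \right)} = 12 + 3 S$ ($F{\left(j,S \right)} = \left(4 + S\right) 3 = 12 + 3 S$)
$F{\left(b{\left(4 \right)},l{\left(\frac{1}{\left(4 - -5\right) + 5 \cdot 2} \right)} \right)} - 22877 = \left(12 + 3 \cdot 0\right) - 22877 = \left(12 + 0\right) - 22877 = 12 - 22877 = -22865$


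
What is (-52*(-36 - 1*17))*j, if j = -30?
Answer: -82680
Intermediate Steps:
(-52*(-36 - 1*17))*j = -52*(-36 - 1*17)*(-30) = -52*(-36 - 17)*(-30) = -52*(-53)*(-30) = 2756*(-30) = -82680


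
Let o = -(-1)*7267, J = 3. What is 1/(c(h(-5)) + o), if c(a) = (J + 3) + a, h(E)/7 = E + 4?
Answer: 1/7266 ≈ 0.00013763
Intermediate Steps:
h(E) = 28 + 7*E (h(E) = 7*(E + 4) = 7*(4 + E) = 28 + 7*E)
o = 7267 (o = -1*(-7267) = 7267)
c(a) = 6 + a (c(a) = (3 + 3) + a = 6 + a)
1/(c(h(-5)) + o) = 1/((6 + (28 + 7*(-5))) + 7267) = 1/((6 + (28 - 35)) + 7267) = 1/((6 - 7) + 7267) = 1/(-1 + 7267) = 1/7266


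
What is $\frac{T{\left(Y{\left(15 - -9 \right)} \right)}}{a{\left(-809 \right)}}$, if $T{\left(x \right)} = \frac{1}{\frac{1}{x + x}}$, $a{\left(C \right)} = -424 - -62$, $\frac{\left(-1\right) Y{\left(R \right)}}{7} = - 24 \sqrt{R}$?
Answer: $- \frac{336 \sqrt{6}}{181} \approx -4.5471$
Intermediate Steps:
$Y{\left(R \right)} = 168 \sqrt{R}$ ($Y{\left(R \right)} = - 7 \left(- 24 \sqrt{R}\right) = 168 \sqrt{R}$)
$a{\left(C \right)} = -362$ ($a{\left(C \right)} = -424 + 62 = -362$)
$T{\left(x \right)} = 2 x$ ($T{\left(x \right)} = \frac{1}{\frac{1}{2 x}} = \frac{1}{\frac{1}{2} \frac{1}{x}} = 2 x$)
$\frac{T{\left(Y{\left(15 - -9 \right)} \right)}}{a{\left(-809 \right)}} = \frac{2 \cdot 168 \sqrt{15 - -9}}{-362} = 2 \cdot 168 \sqrt{15 + 9} \left(- \frac{1}{362}\right) = 2 \cdot 168 \sqrt{24} \left(- \frac{1}{362}\right) = 2 \cdot 168 \cdot 2 \sqrt{6} \left(- \frac{1}{362}\right) = 2 \cdot 336 \sqrt{6} \left(- \frac{1}{362}\right) = 672 \sqrt{6} \left(- \frac{1}{362}\right) = - \frac{336 \sqrt{6}}{181}$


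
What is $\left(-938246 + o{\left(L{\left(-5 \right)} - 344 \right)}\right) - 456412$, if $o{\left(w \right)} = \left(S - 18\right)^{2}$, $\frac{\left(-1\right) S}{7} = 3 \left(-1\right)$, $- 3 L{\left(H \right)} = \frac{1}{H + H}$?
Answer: $-1394649$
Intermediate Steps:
$L{\left(H \right)} = - \frac{1}{6 H}$ ($L{\left(H \right)} = - \frac{1}{3 \left(H + H\right)} = - \frac{1}{3 \cdot 2 H} = - \frac{\frac{1}{2} \frac{1}{H}}{3} = - \frac{1}{6 H}$)
$S = 21$ ($S = - 7 \cdot 3 \left(-1\right) = \left(-7\right) \left(-3\right) = 21$)
$o{\left(w \right)} = 9$ ($o{\left(w \right)} = \left(21 - 18\right)^{2} = 3^{2} = 9$)
$\left(-938246 + o{\left(L{\left(-5 \right)} - 344 \right)}\right) - 456412 = \left(-938246 + 9\right) - 456412 = -938237 - 456412 = -1394649$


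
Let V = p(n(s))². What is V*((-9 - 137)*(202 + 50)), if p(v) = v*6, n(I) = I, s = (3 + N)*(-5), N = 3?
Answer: -1192060800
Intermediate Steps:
s = -30 (s = (3 + 3)*(-5) = 6*(-5) = -30)
p(v) = 6*v
V = 32400 (V = (6*(-30))² = (-180)² = 32400)
V*((-9 - 137)*(202 + 50)) = 32400*((-9 - 137)*(202 + 50)) = 32400*(-146*252) = 32400*(-36792) = -1192060800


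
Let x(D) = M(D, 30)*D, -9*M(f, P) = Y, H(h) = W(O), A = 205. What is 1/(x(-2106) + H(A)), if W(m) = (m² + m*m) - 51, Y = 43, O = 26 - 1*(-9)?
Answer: 1/12461 ≈ 8.0250e-5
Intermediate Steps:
O = 35 (O = 26 + 9 = 35)
W(m) = -51 + 2*m² (W(m) = (m² + m²) - 51 = 2*m² - 51 = -51 + 2*m²)
H(h) = 2399 (H(h) = -51 + 2*35² = -51 + 2*1225 = -51 + 2450 = 2399)
M(f, P) = -43/9 (M(f, P) = -⅑*43 = -43/9)
x(D) = -43*D/9
1/(x(-2106) + H(A)) = 1/(-43/9*(-2106) + 2399) = 1/(10062 + 2399) = 1/12461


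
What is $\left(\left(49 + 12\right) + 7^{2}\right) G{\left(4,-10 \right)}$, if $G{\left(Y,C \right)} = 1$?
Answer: $110$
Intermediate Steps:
$\left(\left(49 + 12\right) + 7^{2}\right) G{\left(4,-10 \right)} = \left(\left(49 + 12\right) + 7^{2}\right) 1 = \left(61 + 49\right) 1 = 110 \cdot 1 = 110$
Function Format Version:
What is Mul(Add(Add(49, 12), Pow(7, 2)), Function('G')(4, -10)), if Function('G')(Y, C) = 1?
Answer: 110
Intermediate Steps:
Mul(Add(Add(49, 12), Pow(7, 2)), Function('G')(4, -10)) = Mul(Add(Add(49, 12), Pow(7, 2)), 1) = Mul(Add(61, 49), 1) = Mul(110, 1) = 110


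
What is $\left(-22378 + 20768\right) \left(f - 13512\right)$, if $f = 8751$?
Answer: $7665210$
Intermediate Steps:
$\left(-22378 + 20768\right) \left(f - 13512\right) = \left(-22378 + 20768\right) \left(8751 - 13512\right) = \left(-1610\right) \left(-4761\right) = 7665210$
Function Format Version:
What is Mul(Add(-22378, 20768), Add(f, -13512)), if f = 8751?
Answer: 7665210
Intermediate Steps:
Mul(Add(-22378, 20768), Add(f, -13512)) = Mul(Add(-22378, 20768), Add(8751, -13512)) = Mul(-1610, -4761) = 7665210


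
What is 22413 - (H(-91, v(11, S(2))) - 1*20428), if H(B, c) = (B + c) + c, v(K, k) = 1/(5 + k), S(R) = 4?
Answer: 386386/9 ≈ 42932.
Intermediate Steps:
H(B, c) = B + 2*c
22413 - (H(-91, v(11, S(2))) - 1*20428) = 22413 - ((-91 + 2/(5 + 4)) - 1*20428) = 22413 - ((-91 + 2/9) - 20428) = 22413 - (-817/9 - 20428) = 22413 - 1*(-184669/9) = 22413 + 184669/9 = 386386/9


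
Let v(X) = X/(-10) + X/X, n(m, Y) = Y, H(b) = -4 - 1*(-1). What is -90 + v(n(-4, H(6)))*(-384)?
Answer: -2946/5 ≈ -589.20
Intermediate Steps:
H(b) = -3 (H(b) = -4 + 1 = -3)
v(X) = 1 - X/10 (v(X) = X*(-⅒) + 1 = -X/10 + 1 = 1 - X/10)
-90 + v(n(-4, H(6)))*(-384) = -90 + (1 - ⅒*(-3))*(-384) = -90 + (1 + 3/10)*(-384) = -90 + (13/10)*(-384) = -90 - 2496/5 = -2946/5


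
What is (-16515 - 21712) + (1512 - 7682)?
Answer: -44397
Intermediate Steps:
(-16515 - 21712) + (1512 - 7682) = -38227 - 6170 = -44397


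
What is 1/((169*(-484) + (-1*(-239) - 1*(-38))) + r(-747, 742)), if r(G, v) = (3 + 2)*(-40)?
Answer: -1/81719 ≈ -1.2237e-5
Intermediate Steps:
r(G, v) = -200 (r(G, v) = 5*(-40) = -200)
1/((169*(-484) + (-1*(-239) - 1*(-38))) + r(-747, 742)) = 1/((169*(-484) + (-1*(-239) - 1*(-38))) - 200) = 1/((-81796 + (239 + 38)) - 200) = 1/((-81796 + 277) - 200) = 1/(-81519 - 200) = 1/(-81719) = -1/81719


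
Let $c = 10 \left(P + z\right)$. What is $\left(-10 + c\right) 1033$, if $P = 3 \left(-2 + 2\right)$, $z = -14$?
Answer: $-154950$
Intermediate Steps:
$P = 0$ ($P = 3 \cdot 0 = 0$)
$c = -140$ ($c = 10 \left(0 - 14\right) = 10 \left(-14\right) = -140$)
$\left(-10 + c\right) 1033 = \left(-10 - 140\right) 1033 = \left(-150\right) 1033 = -154950$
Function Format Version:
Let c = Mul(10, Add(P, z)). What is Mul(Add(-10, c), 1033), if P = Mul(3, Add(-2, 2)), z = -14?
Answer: -154950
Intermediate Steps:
P = 0 (P = Mul(3, 0) = 0)
c = -140 (c = Mul(10, Add(0, -14)) = Mul(10, -14) = -140)
Mul(Add(-10, c), 1033) = Mul(Add(-10, -140), 1033) = Mul(-150, 1033) = -154950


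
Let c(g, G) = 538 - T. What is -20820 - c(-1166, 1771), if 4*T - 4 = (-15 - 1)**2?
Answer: -21293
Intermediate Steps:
T = 65 (T = 1 + (-15 - 1)**2/4 = 1 + (1/4)*(-16)**2 = 1 + (1/4)*256 = 1 + 64 = 65)
c(g, G) = 473 (c(g, G) = 538 - 1*65 = 538 - 65 = 473)
-20820 - c(-1166, 1771) = -20820 - 1*473 = -20820 - 473 = -21293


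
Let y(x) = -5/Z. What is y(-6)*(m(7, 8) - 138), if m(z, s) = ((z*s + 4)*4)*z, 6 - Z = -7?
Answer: -7710/13 ≈ -593.08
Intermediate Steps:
Z = 13 (Z = 6 - 1*(-7) = 6 + 7 = 13)
m(z, s) = z*(16 + 4*s*z) (m(z, s) = ((s*z + 4)*4)*z = ((4 + s*z)*4)*z = (16 + 4*s*z)*z = z*(16 + 4*s*z))
y(x) = -5/13
y(-6)*(m(7, 8) - 138) = -5*(4*7*(4 + 8*7) - 138)/13 = -5*(4*7*(4 + 56) - 138)/13 = -5*(4*7*60 - 138)/13 = -5*(1680 - 138)/13 = -5/13*1542 = -7710/13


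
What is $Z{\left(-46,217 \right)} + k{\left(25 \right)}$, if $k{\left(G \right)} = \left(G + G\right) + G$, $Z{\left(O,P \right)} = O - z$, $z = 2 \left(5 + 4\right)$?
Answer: $11$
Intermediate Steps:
$z = 18$ ($z = 2 \cdot 9 = 18$)
$Z{\left(O,P \right)} = -18 + O$ ($Z{\left(O,P \right)} = O - 18 = -18 + O$)
$k{\left(G \right)} = 3 G$ ($k{\left(G \right)} = 2 G + G = 3 G$)
$Z{\left(-46,217 \right)} + k{\left(25 \right)} = \left(-18 - 46\right) + 3 \cdot 25 = -64 + 75 = 11$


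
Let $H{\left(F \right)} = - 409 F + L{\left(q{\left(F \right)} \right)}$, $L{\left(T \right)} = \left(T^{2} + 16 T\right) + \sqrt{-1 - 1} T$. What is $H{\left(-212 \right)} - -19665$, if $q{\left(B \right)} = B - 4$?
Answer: $149573 - 216 i \sqrt{2} \approx 1.4957 \cdot 10^{5} - 305.47 i$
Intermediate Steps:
$q{\left(B \right)} = -4 + B$ ($q{\left(B \right)} = B - 4 = -4 + B$)
$L{\left(T \right)} = T^{2} + 16 T + i T \sqrt{2}$ ($L{\left(T \right)} = \left(T^{2} + 16 T\right) + \sqrt{-2} T = \left(T^{2} + 16 T\right) + i \sqrt{2} T = \left(T^{2} + 16 T\right) + i T \sqrt{2} = T^{2} + 16 T + i T \sqrt{2}$)
$H{\left(F \right)} = - 409 F + \left(-4 + F\right) \left(12 + F + i \sqrt{2}\right)$ ($H{\left(F \right)} = - 409 F + \left(-4 + F\right) \left(16 + \left(-4 + F\right) + i \sqrt{2}\right) = - 409 F + \left(-4 + F\right) \left(12 + F + i \sqrt{2}\right)$)
$H{\left(-212 \right)} - -19665 = \left(\left(-409\right) \left(-212\right) + \left(-4 - 212\right) \left(12 - 212 + i \sqrt{2}\right)\right) - -19665 = \left(86708 - 216 \left(-200 + i \sqrt{2}\right)\right) + 19665 = \left(86708 + \left(43200 - 216 i \sqrt{2}\right)\right) + 19665 = \left(129908 - 216 i \sqrt{2}\right) + 19665 = 149573 - 216 i \sqrt{2}$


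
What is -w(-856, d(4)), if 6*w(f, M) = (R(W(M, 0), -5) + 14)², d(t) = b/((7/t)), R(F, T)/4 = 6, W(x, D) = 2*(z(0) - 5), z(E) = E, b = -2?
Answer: -722/3 ≈ -240.67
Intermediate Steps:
W(x, D) = -10 (W(x, D) = 2*(0 - 5) = 2*(-5) = -10)
R(F, T) = 24 (R(F, T) = 4*6 = 24)
d(t) = -2*t/7
w(f, M) = 722/3 (w(f, M) = (24 + 14)²/6 = (⅙)*38² = (⅙)*1444 = 722/3)
-w(-856, d(4)) = -1*722/3 = -722/3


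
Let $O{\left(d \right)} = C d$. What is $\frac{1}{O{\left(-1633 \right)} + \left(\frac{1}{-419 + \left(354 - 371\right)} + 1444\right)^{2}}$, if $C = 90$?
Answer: $\frac{190096}{368436344769} \approx 5.1595 \cdot 10^{-7}$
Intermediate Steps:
$O{\left(d \right)} = 90 d$
$\frac{1}{O{\left(-1633 \right)} + \left(\frac{1}{-419 + \left(354 - 371\right)} + 1444\right)^{2}} = \frac{1}{90 \left(-1633\right) + \left(\frac{1}{-419 + \left(354 - 371\right)} + 1444\right)^{2}} = \frac{1}{-146970 + \left(\frac{1}{-419 - 17} + 1444\right)^{2}} = \frac{1}{-146970 + \left(\frac{1}{-436} + 1444\right)^{2}} = \frac{1}{-146970 + \left(- \frac{1}{436} + 1444\right)^{2}} = \frac{1}{-146970 + \left(\frac{629583}{436}\right)^{2}} = \frac{1}{-146970 + \frac{396374753889}{190096}} = \frac{1}{\frac{368436344769}{190096}} = \frac{190096}{368436344769}$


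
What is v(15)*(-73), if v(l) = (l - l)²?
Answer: 0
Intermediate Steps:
v(l) = 0 (v(l) = 0² = 0)
v(15)*(-73) = 0*(-73) = 0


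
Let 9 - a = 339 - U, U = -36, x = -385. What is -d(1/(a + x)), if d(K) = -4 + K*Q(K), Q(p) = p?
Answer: 2256003/564001 ≈ 4.0000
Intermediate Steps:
a = -366 (a = 9 - (339 - 1*(-36)) = 9 - (339 + 36) = 9 - 1*375 = 9 - 375 = -366)
d(K) = -4 + K² (d(K) = -4 + K*K = -4 + K²)
-d(1/(a + x)) = -(-4 + (1/(-366 - 385))²) = -(-4 + (1/(-751))²) = -(-4 + (-1/751)²) = -(-4 + 1/564001) = -1*(-2256003/564001) = 2256003/564001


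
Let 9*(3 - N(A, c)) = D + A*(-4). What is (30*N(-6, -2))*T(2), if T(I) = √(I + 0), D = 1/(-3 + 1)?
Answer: 35*√2/3 ≈ 16.499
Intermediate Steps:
D = -½ (D = 1/(-2) = -½ ≈ -0.50000)
T(I) = √I
N(A, c) = 55/18 + 4*A/9 (N(A, c) = 3 - (-½ + A*(-4))/9 = 3 - (-½ - 4*A)/9 = 3 + (1/18 + 4*A/9) = 55/18 + 4*A/9)
(30*N(-6, -2))*T(2) = (30*(55/18 + (4/9)*(-6)))*√2 = (30*(55/18 - 8/3))*√2 = (30*(7/18))*√2 = 35*√2/3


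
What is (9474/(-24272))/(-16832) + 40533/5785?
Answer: 8279831073561/1181720184320 ≈ 7.0066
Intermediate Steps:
(9474/(-24272))/(-16832) + 40533/5785 = (9474*(-1/24272))*(-1/16832) + 40533*(1/5785) = -4737/12136*(-1/16832) + 40533/5785 = 4737/204273152 + 40533/5785 = 8279831073561/1181720184320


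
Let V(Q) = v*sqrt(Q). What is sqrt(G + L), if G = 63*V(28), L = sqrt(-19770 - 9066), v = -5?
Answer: 3*sqrt(-70*sqrt(7) + 2*I*sqrt(89)) ≈ 2.077 + 40.88*I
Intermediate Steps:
L = 18*I*sqrt(89) (L = sqrt(-28836) = 18*I*sqrt(89) ≈ 169.81*I)
V(Q) = -5*sqrt(Q)
G = -630*sqrt(7) (G = 63*(-10*sqrt(7)) = -630*sqrt(7) ≈ -1666.8)
sqrt(G + L) = sqrt(-630*sqrt(7) + 18*I*sqrt(89))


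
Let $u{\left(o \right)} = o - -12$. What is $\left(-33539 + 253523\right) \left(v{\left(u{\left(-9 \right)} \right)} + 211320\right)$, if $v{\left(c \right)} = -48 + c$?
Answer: $46477119600$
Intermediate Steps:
$u{\left(o \right)} = 12 + o$ ($u{\left(o \right)} = o + 12 = 12 + o$)
$\left(-33539 + 253523\right) \left(v{\left(u{\left(-9 \right)} \right)} + 211320\right) = \left(-33539 + 253523\right) \left(\left(-48 + \left(12 - 9\right)\right) + 211320\right) = 219984 \left(\left(-48 + 3\right) + 211320\right) = 219984 \left(-45 + 211320\right) = 219984 \cdot 211275 = 46477119600$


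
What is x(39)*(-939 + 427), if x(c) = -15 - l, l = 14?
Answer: 14848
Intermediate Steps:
x(c) = -29 (x(c) = -15 - 1*14 = -15 - 14 = -29)
x(39)*(-939 + 427) = -29*(-939 + 427) = -29*(-512) = 14848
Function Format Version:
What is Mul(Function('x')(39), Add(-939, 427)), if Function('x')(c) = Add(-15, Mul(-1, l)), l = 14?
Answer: 14848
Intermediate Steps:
Function('x')(c) = -29 (Function('x')(c) = Add(-15, Mul(-1, 14)) = Add(-15, -14) = -29)
Mul(Function('x')(39), Add(-939, 427)) = Mul(-29, Add(-939, 427)) = Mul(-29, -512) = 14848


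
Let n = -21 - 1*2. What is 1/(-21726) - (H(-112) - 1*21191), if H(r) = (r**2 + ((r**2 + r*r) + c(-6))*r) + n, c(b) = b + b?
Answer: 61206096131/21726 ≈ 2.8172e+6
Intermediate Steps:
c(b) = 2*b
n = -23 (n = -21 - 2 = -23)
H(r) = -23 + r**2 + r*(-12 + 2*r**2) (H(r) = (r**2 + ((r**2 + r*r) + 2*(-6))*r) - 23 = (r**2 + ((r**2 + r**2) - 12)*r) - 23 = (r**2 + (2*r**2 - 12)*r) - 23 = (r**2 + (-12 + 2*r**2)*r) - 23 = (r**2 + r*(-12 + 2*r**2)) - 23 = -23 + r**2 + r*(-12 + 2*r**2))
1/(-21726) - (H(-112) - 1*21191) = 1/(-21726) - ((-23 + (-112)**2 - 12*(-112) + 2*(-112)**3) - 1*21191) = -1/21726 - ((-23 + 12544 + 1344 + 2*(-1404928)) - 21191) = -1/21726 - ((-23 + 12544 + 1344 - 2809856) - 21191) = -1/21726 - (-2795991 - 21191) = -1/21726 - 1*(-2817182) = -1/21726 + 2817182 = 61206096131/21726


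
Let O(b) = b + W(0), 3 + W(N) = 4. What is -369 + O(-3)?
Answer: -371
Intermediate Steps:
W(N) = 1 (W(N) = -3 + 4 = 1)
O(b) = 1 + b (O(b) = b + 1 = 1 + b)
-369 + O(-3) = -369 + (1 - 3) = -369 - 2 = -371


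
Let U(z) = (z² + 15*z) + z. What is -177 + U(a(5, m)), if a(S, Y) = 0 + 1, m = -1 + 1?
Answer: -160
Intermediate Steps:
m = 0
a(S, Y) = 1
U(z) = z² + 16*z
-177 + U(a(5, m)) = -177 + 1*(16 + 1) = -177 + 1*17 = -177 + 17 = -160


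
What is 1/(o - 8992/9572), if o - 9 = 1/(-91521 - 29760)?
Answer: 290225433/2339386816 ≈ 0.12406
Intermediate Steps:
o = 1091528/121281 (o = 9 + 1/(-91521 - 29760) = 9 + 1/(-121281) = 9 - 1/121281 = 1091528/121281 ≈ 9.0000)
1/(o - 8992/9572) = 1/(1091528/121281 - 8992/9572) = 1/(1091528/121281 - 8992*1/9572) = 1/(1091528/121281 - 2248/2393) = 1/(2339386816/290225433) = 290225433/2339386816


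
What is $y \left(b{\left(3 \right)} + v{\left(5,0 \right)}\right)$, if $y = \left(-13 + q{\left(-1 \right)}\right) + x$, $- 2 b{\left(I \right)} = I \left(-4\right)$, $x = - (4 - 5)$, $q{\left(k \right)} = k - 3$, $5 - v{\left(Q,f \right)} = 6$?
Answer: $-80$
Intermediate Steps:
$v{\left(Q,f \right)} = -1$ ($v{\left(Q,f \right)} = 5 - 6 = -1$)
$q{\left(k \right)} = -3 + k$
$x = 1$ ($x = \left(-1\right) \left(-1\right) = 1$)
$b{\left(I \right)} = 2 I$ ($b{\left(I \right)} = - \frac{I \left(-4\right)}{2} = - \frac{\left(-4\right) I}{2} = 2 I$)
$y = -16$ ($y = \left(-13 - 4\right) + 1 = -17 + 1 = -16$)
$y \left(b{\left(3 \right)} + v{\left(5,0 \right)}\right) = - 16 \left(2 \cdot 3 - 1\right) = - 16 \left(6 - 1\right) = \left(-16\right) 5 = -80$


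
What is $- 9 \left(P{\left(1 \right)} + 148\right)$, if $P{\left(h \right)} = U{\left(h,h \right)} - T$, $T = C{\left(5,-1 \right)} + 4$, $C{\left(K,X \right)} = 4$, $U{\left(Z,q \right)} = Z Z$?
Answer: $-1269$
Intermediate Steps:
$U{\left(Z,q \right)} = Z^{2}$
$T = 8$ ($T = 4 + 4 = 8$)
$P{\left(h \right)} = -8 + h^{2}$ ($P{\left(h \right)} = h^{2} - 8 = -8 + h^{2}$)
$- 9 \left(P{\left(1 \right)} + 148\right) = - 9 \left(\left(-8 + 1^{2}\right) + 148\right) = - 9 \left(\left(-8 + 1\right) + 148\right) = - 9 \left(-7 + 148\right) = \left(-9\right) 141 = -1269$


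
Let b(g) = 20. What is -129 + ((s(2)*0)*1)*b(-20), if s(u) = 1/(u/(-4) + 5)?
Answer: -129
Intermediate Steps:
s(u) = 1/(5 - u/4) (s(u) = 1/(u*(-1/4) + 5) = 1/(-u/4 + 5) = 1/(5 - u/4))
-129 + ((s(2)*0)*1)*b(-20) = -129 + ((-4/(-20 + 2)*0)*1)*20 = -129 + ((-4/(-18)*0)*1)*20 = -129 + ((-4*(-1/18)*0)*1)*20 = -129 + (((2/9)*0)*1)*20 = -129 + (0*1)*20 = -129 + 0*20 = -129 + 0 = -129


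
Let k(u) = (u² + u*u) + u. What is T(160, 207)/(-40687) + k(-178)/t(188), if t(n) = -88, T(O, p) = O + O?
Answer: -1285519845/1790228 ≈ -718.08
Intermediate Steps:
T(O, p) = 2*O
k(u) = u + 2*u² (k(u) = (u² + u²) + u = 2*u² + u = u + 2*u²)
T(160, 207)/(-40687) + k(-178)/t(188) = (2*160)/(-40687) - 178*(1 + 2*(-178))/(-88) = 320*(-1/40687) - 178*(1 - 356)*(-1/88) = -320/40687 - 178*(-355)*(-1/88) = -320/40687 + 63190*(-1/88) = -320/40687 - 31595/44 = -1285519845/1790228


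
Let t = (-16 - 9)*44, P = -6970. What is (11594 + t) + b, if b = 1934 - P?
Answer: 19398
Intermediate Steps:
t = -1100 (t = -25*44 = -1100)
b = 8904 (b = 1934 - 1*(-6970) = 1934 + 6970 = 8904)
(11594 + t) + b = (11594 - 1100) + 8904 = 10494 + 8904 = 19398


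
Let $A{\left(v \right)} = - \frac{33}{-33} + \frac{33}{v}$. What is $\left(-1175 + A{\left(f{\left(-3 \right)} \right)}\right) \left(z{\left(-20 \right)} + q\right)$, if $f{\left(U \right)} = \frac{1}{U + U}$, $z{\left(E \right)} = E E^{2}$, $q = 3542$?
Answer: $6116376$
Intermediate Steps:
$z{\left(E \right)} = E^{3}$
$f{\left(U \right)} = \frac{1}{2 U}$
$A{\left(v \right)} = 1 + \frac{33}{v}$ ($A{\left(v \right)} = \left(-33\right) \left(- \frac{1}{33}\right) + \frac{33}{v} = 1 + \frac{33}{v}$)
$\left(-1175 + A{\left(f{\left(-3 \right)} \right)}\right) \left(z{\left(-20 \right)} + q\right) = \left(-1175 + \frac{33 + \frac{1}{2 \left(-3\right)}}{\frac{1}{2} \frac{1}{-3}}\right) \left(\left(-20\right)^{3} + 3542\right) = \left(-1175 + \frac{33 + \frac{1}{2} \left(- \frac{1}{3}\right)}{\frac{1}{2} \left(- \frac{1}{3}\right)}\right) \left(-8000 + 3542\right) = \left(-1175 + \frac{33 - \frac{1}{6}}{- \frac{1}{6}}\right) \left(-4458\right) = \left(-1175 - 197\right) \left(-4458\right) = \left(-1372\right) \left(-4458\right) = 6116376$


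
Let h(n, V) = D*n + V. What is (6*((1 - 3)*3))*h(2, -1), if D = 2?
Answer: -108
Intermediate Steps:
h(n, V) = V + 2*n (h(n, V) = 2*n + V = V + 2*n)
(6*((1 - 3)*3))*h(2, -1) = (6*((1 - 3)*3))*(-1 + 2*2) = (6*(-2*3))*(-1 + 4) = (6*(-6))*3 = -36*3 = -108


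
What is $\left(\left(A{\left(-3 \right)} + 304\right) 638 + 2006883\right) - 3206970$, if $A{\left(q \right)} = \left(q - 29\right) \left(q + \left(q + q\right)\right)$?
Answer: $-822391$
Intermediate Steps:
$A{\left(q \right)} = 3 q \left(-29 + q\right)$ ($A{\left(q \right)} = \left(-29 + q\right) \left(q + 2 q\right) = \left(-29 + q\right) 3 q = 3 q \left(-29 + q\right)$)
$\left(\left(A{\left(-3 \right)} + 304\right) 638 + 2006883\right) - 3206970 = \left(\left(3 \left(-3\right) \left(-29 - 3\right) + 304\right) 638 + 2006883\right) - 3206970 = \left(\left(3 \left(-3\right) \left(-32\right) + 304\right) 638 + 2006883\right) - 3206970 = \left(\left(288 + 304\right) 638 + 2006883\right) - 3206970 = \left(592 \cdot 638 + 2006883\right) - 3206970 = \left(377696 + 2006883\right) - 3206970 = 2384579 - 3206970 = -822391$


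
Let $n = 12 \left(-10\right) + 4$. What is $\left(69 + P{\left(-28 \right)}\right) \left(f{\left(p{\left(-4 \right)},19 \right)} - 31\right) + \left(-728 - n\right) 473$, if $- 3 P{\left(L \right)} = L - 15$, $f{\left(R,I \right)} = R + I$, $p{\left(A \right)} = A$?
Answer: $- \frac{872428}{3} \approx -2.9081 \cdot 10^{5}$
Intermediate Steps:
$n = -116$ ($n = -120 + 4 = -116$)
$f{\left(R,I \right)} = I + R$
$P{\left(L \right)} = 5 - \frac{L}{3}$ ($P{\left(L \right)} = - \frac{L - 15}{3} = - \frac{-15 + L}{3} = 5 - \frac{L}{3}$)
$\left(69 + P{\left(-28 \right)}\right) \left(f{\left(p{\left(-4 \right)},19 \right)} - 31\right) + \left(-728 - n\right) 473 = \left(69 + \left(5 - - \frac{28}{3}\right)\right) \left(\left(19 - 4\right) - 31\right) + \left(-728 - -116\right) 473 = \left(69 + \left(5 + \frac{28}{3}\right)\right) \left(15 - 31\right) + \left(-728 + 116\right) 473 = \left(69 + \frac{43}{3}\right) \left(-16\right) - 289476 = \frac{250}{3} \left(-16\right) - 289476 = - \frac{4000}{3} - 289476 = - \frac{872428}{3}$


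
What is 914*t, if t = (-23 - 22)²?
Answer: 1850850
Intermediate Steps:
t = 2025 (t = (-45)² = 2025)
914*t = 914*2025 = 1850850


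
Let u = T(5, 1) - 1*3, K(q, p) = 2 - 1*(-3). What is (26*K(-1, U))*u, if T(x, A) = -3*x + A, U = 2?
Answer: -2210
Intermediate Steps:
K(q, p) = 5 (K(q, p) = 2 + 3 = 5)
T(x, A) = A - 3*x
u = -17 (u = (1 - 3*5) - 1*3 = (1 - 15) - 3 = -14 - 3 = -17)
(26*K(-1, U))*u = (26*5)*(-17) = 130*(-17) = -2210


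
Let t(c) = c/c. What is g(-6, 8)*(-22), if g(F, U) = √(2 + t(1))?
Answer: -22*√3 ≈ -38.105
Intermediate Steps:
t(c) = 1
g(F, U) = √3 (g(F, U) = √(2 + 1) = √3)
g(-6, 8)*(-22) = √3*(-22) = -22*√3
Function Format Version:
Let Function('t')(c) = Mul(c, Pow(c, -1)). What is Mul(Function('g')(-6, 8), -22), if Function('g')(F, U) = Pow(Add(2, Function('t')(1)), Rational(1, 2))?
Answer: Mul(-22, Pow(3, Rational(1, 2))) ≈ -38.105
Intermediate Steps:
Function('t')(c) = 1
Function('g')(F, U) = Pow(3, Rational(1, 2)) (Function('g')(F, U) = Pow(Add(2, 1), Rational(1, 2)) = Pow(3, Rational(1, 2)))
Mul(Function('g')(-6, 8), -22) = Mul(Pow(3, Rational(1, 2)), -22) = Mul(-22, Pow(3, Rational(1, 2)))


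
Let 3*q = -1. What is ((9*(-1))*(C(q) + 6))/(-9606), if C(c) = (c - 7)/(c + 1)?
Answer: -15/3202 ≈ -0.0046846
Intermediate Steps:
q = -⅓ (q = (⅓)*(-1) = -⅓ ≈ -0.33333)
C(c) = (-7 + c)/(1 + c)
((9*(-1))*(C(q) + 6))/(-9606) = ((9*(-1))*((-7 - ⅓)/(1 - ⅓) + 6))/(-9606) = -9*(-22/3/(⅔) + 6)*(-1/9606) = -9*((3/2)*(-22/3) + 6)*(-1/9606) = -9*(-11 + 6)*(-1/9606) = -9*(-5)*(-1/9606) = 45*(-1/9606) = -15/3202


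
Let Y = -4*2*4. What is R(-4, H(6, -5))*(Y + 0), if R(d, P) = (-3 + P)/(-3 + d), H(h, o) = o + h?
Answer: -64/7 ≈ -9.1429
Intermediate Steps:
H(h, o) = h + o
R(d, P) = (-3 + P)/(-3 + d)
Y = -32 (Y = -8*4 = -32)
R(-4, H(6, -5))*(Y + 0) = ((-3 + (6 - 5))/(-3 - 4))*(-32 + 0) = ((-3 + 1)/(-7))*(-32) = -⅐*(-2)*(-32) = (2/7)*(-32) = -64/7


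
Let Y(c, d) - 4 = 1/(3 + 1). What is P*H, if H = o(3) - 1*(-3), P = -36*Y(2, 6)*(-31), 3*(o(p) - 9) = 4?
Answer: 63240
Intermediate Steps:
o(p) = 31/3 (o(p) = 9 + (⅓)*4 = 9 + 4/3 = 31/3)
Y(c, d) = 17/4 (Y(c, d) = 4 + 1/(3 + 1) = 4 + 1/4 = 4 + ¼ = 17/4)
P = 4743 (P = -36*17/4*(-31) = -153*(-31) = 4743)
H = 40/3 (H = 31/3 - 1*(-3) = 31/3 + 3 = 40/3 ≈ 13.333)
P*H = 4743*(40/3) = 63240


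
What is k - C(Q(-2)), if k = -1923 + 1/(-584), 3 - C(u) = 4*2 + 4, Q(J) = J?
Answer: -1117777/584 ≈ -1914.0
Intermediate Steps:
C(u) = -9 (C(u) = 3 - (4*2 + 4) = 3 - (8 + 4) = 3 - 1*12 = 3 - 12 = -9)
k = -1123033/584 (k = -1923 - 1/584 = -1123033/584 ≈ -1923.0)
k - C(Q(-2)) = -1123033/584 - 1*(-9) = -1123033/584 + 9 = -1117777/584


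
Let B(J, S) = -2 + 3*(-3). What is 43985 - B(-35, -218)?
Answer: 43996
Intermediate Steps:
B(J, S) = -11 (B(J, S) = -2 - 9 = -11)
43985 - B(-35, -218) = 43985 - 1*(-11) = 43985 + 11 = 43996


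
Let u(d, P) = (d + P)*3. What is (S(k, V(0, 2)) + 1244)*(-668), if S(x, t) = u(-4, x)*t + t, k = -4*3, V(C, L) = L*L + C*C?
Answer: -705408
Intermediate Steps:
u(d, P) = 3*P + 3*d (u(d, P) = (P + d)*3 = 3*P + 3*d)
V(C, L) = C² + L² (V(C, L) = L² + C² = C² + L²)
k = -12
S(x, t) = t + t*(-12 + 3*x) (S(x, t) = (3*x + 3*(-4))*t + t = (3*x - 12)*t + t = (-12 + 3*x)*t + t = t*(-12 + 3*x) + t = t + t*(-12 + 3*x))
(S(k, V(0, 2)) + 1244)*(-668) = ((0² + 2²)*(-11 + 3*(-12)) + 1244)*(-668) = ((0 + 4)*(-11 - 36) + 1244)*(-668) = (4*(-47) + 1244)*(-668) = (-188 + 1244)*(-668) = 1056*(-668) = -705408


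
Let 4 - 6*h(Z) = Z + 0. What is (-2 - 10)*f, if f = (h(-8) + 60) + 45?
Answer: -1284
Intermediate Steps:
h(Z) = ⅔ - Z/6 (h(Z) = ⅔ - (Z + 0)/6 = ⅔ - Z/6)
f = 107 (f = ((⅔ - ⅙*(-8)) + 60) + 45 = ((⅔ + 4/3) + 60) + 45 = (2 + 60) + 45 = 62 + 45 = 107)
(-2 - 10)*f = (-2 - 10)*107 = -12*107 = -1284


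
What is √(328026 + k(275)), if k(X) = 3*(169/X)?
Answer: 3*√110253803/55 ≈ 572.74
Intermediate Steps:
k(X) = 507/X
√(328026 + k(275)) = √(328026 + 507/275) = √(90207657/275) = 3*√110253803/55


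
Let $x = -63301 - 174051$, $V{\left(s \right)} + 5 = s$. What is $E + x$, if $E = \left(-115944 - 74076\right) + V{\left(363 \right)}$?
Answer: $-427014$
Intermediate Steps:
$V{\left(s \right)} = -5 + s$
$x = -237352$ ($x = -63301 - 174051 = -237352$)
$E = -189662$ ($E = \left(-115944 - 74076\right) + \left(-5 + 363\right) = -190020 + 358 = -189662$)
$E + x = -189662 - 237352 = -427014$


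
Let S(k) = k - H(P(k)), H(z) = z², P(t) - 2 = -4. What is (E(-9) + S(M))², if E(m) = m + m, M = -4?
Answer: 676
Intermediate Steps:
P(t) = -2 (P(t) = 2 - 4 = -2)
E(m) = 2*m
S(k) = -4 + k (S(k) = k - 1*(-2)² = k - 1*4 = k - 4 = -4 + k)
(E(-9) + S(M))² = (2*(-9) + (-4 - 4))² = (-18 - 8)² = (-26)² = 676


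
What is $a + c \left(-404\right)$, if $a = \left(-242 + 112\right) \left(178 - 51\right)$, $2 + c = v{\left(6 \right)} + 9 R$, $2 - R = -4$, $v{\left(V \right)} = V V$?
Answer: $-52062$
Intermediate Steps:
$v{\left(V \right)} = V^{2}$
$R = 6$ ($R = 2 - -4 = 2 + 4 = 6$)
$c = 88$ ($c = -2 + \left(6^{2} + 9 \cdot 6\right) = -2 + \left(36 + 54\right) = -2 + 90 = 88$)
$a = -16510$ ($a = \left(-130\right) 127 = -16510$)
$a + c \left(-404\right) = -16510 + 88 \left(-404\right) = -16510 - 35552 = -52062$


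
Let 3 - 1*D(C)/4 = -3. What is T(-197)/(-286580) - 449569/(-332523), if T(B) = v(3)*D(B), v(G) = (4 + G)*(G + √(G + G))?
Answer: 4595353301/3403372905 - 6*√6/10235 ≈ 1.3488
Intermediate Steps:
D(C) = 24 (D(C) = 12 - 4*(-3) = 12 + 12 = 24)
v(G) = (4 + G)*(G + √2*√G) (v(G) = (4 + G)*(G + √(2*G)) = (4 + G)*(G + √2*√G))
T(B) = 504 + 168*√6 (T(B) = (3² + 4*3 + √2*3^(3/2) + 4*√2*√3)*24 = (9 + 12 + √2*(3*√3) + 4*√6)*24 = (9 + 12 + 3*√6 + 4*√6)*24 = (21 + 7*√6)*24 = 504 + 168*√6)
T(-197)/(-286580) - 449569/(-332523) = (504 + 168*√6)/(-286580) - 449569/(-332523) = (504 + 168*√6)*(-1/286580) - 449569*(-1/332523) = (-18/10235 - 6*√6/10235) + 449569/332523 = 4595353301/3403372905 - 6*√6/10235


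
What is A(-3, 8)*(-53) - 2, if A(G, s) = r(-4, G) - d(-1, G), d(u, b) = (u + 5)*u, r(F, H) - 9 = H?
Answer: -532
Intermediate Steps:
r(F, H) = 9 + H
d(u, b) = u*(5 + u) (d(u, b) = (5 + u)*u = u*(5 + u))
A(G, s) = 13 + G (A(G, s) = (9 + G) - (-1)*(5 - 1) = (9 + G) - (-1)*4 = (9 + G) - 1*(-4) = (9 + G) + 4 = 13 + G)
A(-3, 8)*(-53) - 2 = (13 - 3)*(-53) - 2 = 10*(-53) - 2 = -530 - 2 = -532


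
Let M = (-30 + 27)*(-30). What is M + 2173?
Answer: 2263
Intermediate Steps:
M = 90 (M = -3*(-30) = 90)
M + 2173 = 90 + 2173 = 2263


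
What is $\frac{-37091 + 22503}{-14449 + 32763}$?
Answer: $- \frac{7294}{9157} \approx -0.79655$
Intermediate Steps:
$\frac{-37091 + 22503}{-14449 + 32763} = - \frac{14588}{18314} = \left(-14588\right) \frac{1}{18314} = - \frac{7294}{9157}$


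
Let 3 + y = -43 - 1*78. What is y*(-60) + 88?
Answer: 7528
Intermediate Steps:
y = -124 (y = -3 + (-43 - 1*78) = -3 + (-43 - 78) = -3 - 121 = -124)
y*(-60) + 88 = -124*(-60) + 88 = 7440 + 88 = 7528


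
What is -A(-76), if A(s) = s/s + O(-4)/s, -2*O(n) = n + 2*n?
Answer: -35/38 ≈ -0.92105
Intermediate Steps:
O(n) = -3*n/2 (O(n) = -(n + 2*n)/2 = -3*n/2)
A(s) = 1 + 6/s (A(s) = s/s + (-3/2*(-4))/s = 1 + 6/s)
-A(-76) = -(6 - 76)/(-76) = -(-1)*(-70)/76 = -1*35/38 = -35/38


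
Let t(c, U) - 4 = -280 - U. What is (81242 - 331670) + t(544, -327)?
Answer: -250377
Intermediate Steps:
t(c, U) = -276 - U (t(c, U) = 4 + (-280 - U) = -276 - U)
(81242 - 331670) + t(544, -327) = (81242 - 331670) + (-276 - 1*(-327)) = -250428 + (-276 + 327) = -250428 + 51 = -250377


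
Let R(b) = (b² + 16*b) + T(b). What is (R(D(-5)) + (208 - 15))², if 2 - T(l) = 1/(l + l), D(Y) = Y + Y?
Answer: 7295401/400 ≈ 18239.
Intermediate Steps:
D(Y) = 2*Y
T(l) = 2 - 1/(2*l) (T(l) = 2 - 1/(l + l) = 2 - 1/(2*l))
R(b) = 2 + b² + 16*b - 1/(2*b) (R(b) = (b² + 16*b) + (2 - 1/(2*b)) = 2 + b² + 16*b - 1/(2*b))
(R(D(-5)) + (208 - 15))² = ((2 + (2*(-5))² + 16*(2*(-5)) - 1/(2*(2*(-5)))) + (208 - 15))² = ((2 + (-10)² + 16*(-10) - ½/(-10)) + 193)² = ((2 + 100 - 160 - ½*(-⅒)) + 193)² = ((2 + 100 - 160 + 1/20) + 193)² = (-1159/20 + 193)² = (2701/20)² = 7295401/400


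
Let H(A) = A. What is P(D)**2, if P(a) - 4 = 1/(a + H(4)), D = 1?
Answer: 441/25 ≈ 17.640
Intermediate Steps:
P(a) = 4 + 1/(4 + a) (P(a) = 4 + 1/(a + 4) = 4 + 1/(4 + a))
P(D)**2 = ((17 + 4*1)/(4 + 1))**2 = ((17 + 4)/5)**2 = ((1/5)*21)**2 = (21/5)**2 = 441/25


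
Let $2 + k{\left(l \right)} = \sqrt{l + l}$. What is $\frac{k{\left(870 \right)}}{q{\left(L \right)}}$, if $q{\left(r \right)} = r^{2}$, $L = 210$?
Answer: $- \frac{1}{22050} + \frac{\sqrt{435}}{22050} \approx 0.00090053$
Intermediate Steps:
$k{\left(l \right)} = -2 + \sqrt{2} \sqrt{l}$ ($k{\left(l \right)} = -2 + \sqrt{l + l} = -2 + \sqrt{2 l} = -2 + \sqrt{2} \sqrt{l}$)
$\frac{k{\left(870 \right)}}{q{\left(L \right)}} = \frac{-2 + \sqrt{2} \sqrt{870}}{210^{2}} = \frac{-2 + 2 \sqrt{435}}{44100} = \left(-2 + 2 \sqrt{435}\right) \frac{1}{44100} = - \frac{1}{22050} + \frac{\sqrt{435}}{22050}$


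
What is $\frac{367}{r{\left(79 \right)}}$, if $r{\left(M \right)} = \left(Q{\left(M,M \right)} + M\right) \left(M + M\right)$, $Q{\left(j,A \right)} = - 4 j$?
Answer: $- \frac{367}{37446} \approx -0.0098008$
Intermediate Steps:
$r{\left(M \right)} = - 6 M^{2}$ ($r{\left(M \right)} = \left(- 4 M + M\right) \left(M + M\right) = - 3 M 2 M = - 6 M^{2}$)
$\frac{367}{r{\left(79 \right)}} = \frac{367}{\left(-6\right) 79^{2}} = \frac{367}{\left(-6\right) 6241} = \frac{367}{-37446} = 367 \left(- \frac{1}{37446}\right) = - \frac{367}{37446}$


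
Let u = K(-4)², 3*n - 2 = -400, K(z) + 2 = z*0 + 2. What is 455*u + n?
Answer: -398/3 ≈ -132.67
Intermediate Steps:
K(z) = 0 (K(z) = -2 + (z*0 + 2) = -2 + (0 + 2) = -2 + 2 = 0)
n = -398/3 (n = ⅔ + (⅓)*(-400) = ⅔ - 400/3 = -398/3 ≈ -132.67)
u = 0 (u = 0² = 0)
455*u + n = 455*0 - 398/3 = 0 - 398/3 = -398/3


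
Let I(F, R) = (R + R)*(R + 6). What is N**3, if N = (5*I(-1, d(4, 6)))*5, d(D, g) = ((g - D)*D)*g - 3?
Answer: 1510977796875000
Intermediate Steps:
d(D, g) = -3 + D*g*(g - D) (d(D, g) = (D*(g - D))*g - 3 = D*g*(g - D) - 3 = -3 + D*g*(g - D))
I(F, R) = 2*R*(6 + R) (I(F, R) = (2*R)*(6 + R) = 2*R*(6 + R))
N = 114750 (N = (5*(2*(-3 + 4*6**2 - 1*6*4**2)*(6 + (-3 + 4*6**2 - 1*6*4**2))))*5 = (5*(2*(-3 + 4*36 - 1*6*16)*(6 + (-3 + 4*36 - 1*6*16))))*5 = (5*(2*(-3 + 144 - 96)*(6 + (-3 + 144 - 96))))*5 = (5*(2*45*(6 + 45)))*5 = (5*(2*45*51))*5 = (5*4590)*5 = 22950*5 = 114750)
N**3 = 114750**3 = 1510977796875000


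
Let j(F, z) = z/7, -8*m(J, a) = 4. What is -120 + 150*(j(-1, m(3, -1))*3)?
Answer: -1065/7 ≈ -152.14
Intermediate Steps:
m(J, a) = -½ (m(J, a) = -⅛*4 = -½)
j(F, z) = z/7 (j(F, z) = z*(⅐) = z/7)
-120 + 150*(j(-1, m(3, -1))*3) = -120 + 150*(((⅐)*(-½))*3) = -120 + 150*(-1/14*3) = -120 + 150*(-3/14) = -120 - 225/7 = -1065/7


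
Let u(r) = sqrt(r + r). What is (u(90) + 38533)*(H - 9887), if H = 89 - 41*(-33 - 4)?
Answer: -319091773 - 49686*sqrt(5) ≈ -3.1920e+8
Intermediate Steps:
u(r) = sqrt(2)*sqrt(r) (u(r) = sqrt(2*r) = sqrt(2)*sqrt(r))
H = 1606 (H = 89 - 41*(-37) = 89 + 1517 = 1606)
(u(90) + 38533)*(H - 9887) = (sqrt(2)*sqrt(90) + 38533)*(1606 - 9887) = (sqrt(2)*(3*sqrt(10)) + 38533)*(-8281) = (6*sqrt(5) + 38533)*(-8281) = (38533 + 6*sqrt(5))*(-8281) = -319091773 - 49686*sqrt(5)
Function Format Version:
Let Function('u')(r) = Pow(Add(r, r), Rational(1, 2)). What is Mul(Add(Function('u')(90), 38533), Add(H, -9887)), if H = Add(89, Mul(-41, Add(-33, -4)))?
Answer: Add(-319091773, Mul(-49686, Pow(5, Rational(1, 2)))) ≈ -3.1920e+8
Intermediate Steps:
Function('u')(r) = Mul(Pow(2, Rational(1, 2)), Pow(r, Rational(1, 2))) (Function('u')(r) = Pow(Mul(2, r), Rational(1, 2)) = Mul(Pow(2, Rational(1, 2)), Pow(r, Rational(1, 2))))
H = 1606 (H = Add(89, Mul(-41, -37)) = Add(89, 1517) = 1606)
Mul(Add(Function('u')(90), 38533), Add(H, -9887)) = Mul(Add(Mul(Pow(2, Rational(1, 2)), Pow(90, Rational(1, 2))), 38533), Add(1606, -9887)) = Mul(Add(Mul(Pow(2, Rational(1, 2)), Mul(3, Pow(10, Rational(1, 2)))), 38533), -8281) = Mul(Add(Mul(6, Pow(5, Rational(1, 2))), 38533), -8281) = Mul(Add(38533, Mul(6, Pow(5, Rational(1, 2)))), -8281) = Add(-319091773, Mul(-49686, Pow(5, Rational(1, 2))))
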